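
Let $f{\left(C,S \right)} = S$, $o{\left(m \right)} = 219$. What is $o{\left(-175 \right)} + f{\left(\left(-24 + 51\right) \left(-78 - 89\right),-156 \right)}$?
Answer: $63$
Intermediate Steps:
$o{\left(-175 \right)} + f{\left(\left(-24 + 51\right) \left(-78 - 89\right),-156 \right)} = 219 - 156 = 63$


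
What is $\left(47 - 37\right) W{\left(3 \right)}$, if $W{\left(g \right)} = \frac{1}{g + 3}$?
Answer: $\frac{5}{3} \approx 1.6667$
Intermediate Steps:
$W{\left(g \right)} = \frac{1}{3 + g}$
$\left(47 - 37\right) W{\left(3 \right)} = \frac{47 - 37}{3 + 3} = \frac{10}{6} = 10 \cdot \frac{1}{6} = \frac{5}{3}$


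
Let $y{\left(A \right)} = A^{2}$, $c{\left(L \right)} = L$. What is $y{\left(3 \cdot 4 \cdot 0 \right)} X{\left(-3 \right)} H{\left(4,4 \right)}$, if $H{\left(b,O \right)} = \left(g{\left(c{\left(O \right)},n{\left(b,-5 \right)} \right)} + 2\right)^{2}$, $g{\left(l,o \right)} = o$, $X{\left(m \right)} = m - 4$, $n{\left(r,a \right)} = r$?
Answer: $0$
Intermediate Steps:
$X{\left(m \right)} = -4 + m$ ($X{\left(m \right)} = m - 4 = -4 + m$)
$H{\left(b,O \right)} = \left(2 + b\right)^{2}$ ($H{\left(b,O \right)} = \left(b + 2\right)^{2} = \left(2 + b\right)^{2}$)
$y{\left(3 \cdot 4 \cdot 0 \right)} X{\left(-3 \right)} H{\left(4,4 \right)} = \left(3 \cdot 4 \cdot 0\right)^{2} \left(-4 - 3\right) \left(2 + 4\right)^{2} = \left(12 \cdot 0\right)^{2} \left(-7\right) 6^{2} = 0^{2} \left(-7\right) 36 = 0 \left(-7\right) 36 = 0 \cdot 36 = 0$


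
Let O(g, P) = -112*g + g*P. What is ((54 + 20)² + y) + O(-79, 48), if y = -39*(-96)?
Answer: 14276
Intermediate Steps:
O(g, P) = -112*g + P*g
y = 3744
((54 + 20)² + y) + O(-79, 48) = ((54 + 20)² + 3744) - 79*(-112 + 48) = (74² + 3744) - 79*(-64) = (5476 + 3744) + 5056 = 9220 + 5056 = 14276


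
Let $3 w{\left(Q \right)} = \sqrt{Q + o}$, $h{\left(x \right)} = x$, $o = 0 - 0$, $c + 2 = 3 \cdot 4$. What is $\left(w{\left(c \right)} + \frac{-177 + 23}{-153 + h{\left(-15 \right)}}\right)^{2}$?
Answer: $\frac{281}{144} + \frac{11 \sqrt{10}}{18} \approx 3.8839$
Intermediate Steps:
$c = 10$ ($c = -2 + 3 \cdot 4 = -2 + 12 = 10$)
$o = 0$ ($o = 0 + 0 = 0$)
$w{\left(Q \right)} = \frac{\sqrt{Q}}{3}$ ($w{\left(Q \right)} = \frac{\sqrt{Q + 0}}{3} = \frac{\sqrt{Q}}{3}$)
$\left(w{\left(c \right)} + \frac{-177 + 23}{-153 + h{\left(-15 \right)}}\right)^{2} = \left(\frac{\sqrt{10}}{3} + \frac{-177 + 23}{-153 - 15}\right)^{2} = \left(\frac{\sqrt{10}}{3} - \frac{154}{-168}\right)^{2} = \left(\frac{\sqrt{10}}{3} - - \frac{11}{12}\right)^{2} = \left(\frac{\sqrt{10}}{3} + \frac{11}{12}\right)^{2} = \left(\frac{11}{12} + \frac{\sqrt{10}}{3}\right)^{2}$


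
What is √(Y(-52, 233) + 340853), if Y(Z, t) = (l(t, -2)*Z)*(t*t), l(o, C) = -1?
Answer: 7*√64569 ≈ 1778.7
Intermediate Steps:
Y(Z, t) = -Z*t² (Y(Z, t) = (-Z)*(t*t) = (-Z)*t² = -Z*t²)
√(Y(-52, 233) + 340853) = √(-1*(-52)*233² + 340853) = √(-1*(-52)*54289 + 340853) = √(2823028 + 340853) = √3163881 = 7*√64569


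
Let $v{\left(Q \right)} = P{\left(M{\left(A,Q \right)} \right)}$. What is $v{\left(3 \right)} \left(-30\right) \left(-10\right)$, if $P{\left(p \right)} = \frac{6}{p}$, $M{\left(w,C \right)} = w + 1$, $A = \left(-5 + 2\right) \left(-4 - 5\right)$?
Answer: $\frac{450}{7} \approx 64.286$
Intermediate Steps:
$A = 27$ ($A = \left(-3\right) \left(-9\right) = 27$)
$M{\left(w,C \right)} = 1 + w$
$v{\left(Q \right)} = \frac{3}{14}$ ($v{\left(Q \right)} = \frac{6}{1 + 27} = \frac{6}{28} = 6 \cdot \frac{1}{28} = \frac{3}{14}$)
$v{\left(3 \right)} \left(-30\right) \left(-10\right) = \frac{3}{14} \left(-30\right) \left(-10\right) = \left(- \frac{45}{7}\right) \left(-10\right) = \frac{450}{7}$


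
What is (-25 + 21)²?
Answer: 16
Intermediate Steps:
(-25 + 21)² = (-4)² = 16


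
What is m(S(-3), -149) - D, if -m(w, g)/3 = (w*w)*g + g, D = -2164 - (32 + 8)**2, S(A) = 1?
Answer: 4658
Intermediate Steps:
D = -3764 (D = -2164 - 1*40**2 = -2164 - 1*1600 = -2164 - 1600 = -3764)
m(w, g) = -3*g - 3*g*w**2 (m(w, g) = -3*((w*w)*g + g) = -3*(w**2*g + g) = -3*(g*w**2 + g) = -3*(g + g*w**2) = -3*g - 3*g*w**2)
m(S(-3), -149) - D = -3*(-149)*(1 + 1**2) - 1*(-3764) = -3*(-149)*(1 + 1) + 3764 = -3*(-149)*2 + 3764 = 894 + 3764 = 4658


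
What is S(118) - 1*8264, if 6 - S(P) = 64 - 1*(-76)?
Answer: -8398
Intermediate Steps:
S(P) = -134 (S(P) = 6 - (64 - 1*(-76)) = 6 - (64 + 76) = 6 - 1*140 = 6 - 140 = -134)
S(118) - 1*8264 = -134 - 1*8264 = -134 - 8264 = -8398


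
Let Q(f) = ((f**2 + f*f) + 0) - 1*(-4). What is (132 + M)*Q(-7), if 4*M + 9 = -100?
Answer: 21369/2 ≈ 10685.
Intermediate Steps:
Q(f) = 4 + 2*f**2 (Q(f) = ((f**2 + f**2) + 0) + 4 = (2*f**2 + 0) + 4 = 2*f**2 + 4 = 4 + 2*f**2)
M = -109/4 (M = -9/4 + (1/4)*(-100) = -9/4 - 25 = -109/4 ≈ -27.250)
(132 + M)*Q(-7) = (132 - 109/4)*(4 + 2*(-7)**2) = 419*(4 + 2*49)/4 = 419*(4 + 98)/4 = (419/4)*102 = 21369/2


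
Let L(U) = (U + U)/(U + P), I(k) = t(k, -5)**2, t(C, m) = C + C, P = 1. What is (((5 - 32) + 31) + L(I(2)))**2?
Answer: 10000/289 ≈ 34.602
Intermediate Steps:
t(C, m) = 2*C
I(k) = 4*k**2 (I(k) = (2*k)**2 = 4*k**2)
L(U) = 2*U/(1 + U) (L(U) = (U + U)/(U + 1) = (2*U)/(1 + U) = 2*U/(1 + U))
(((5 - 32) + 31) + L(I(2)))**2 = (((5 - 32) + 31) + 2*(4*2**2)/(1 + 4*2**2))**2 = ((-27 + 31) + 2*(4*4)/(1 + 4*4))**2 = (4 + 2*16/(1 + 16))**2 = (4 + 2*16/17)**2 = (4 + 2*16*(1/17))**2 = (4 + 32/17)**2 = (100/17)**2 = 10000/289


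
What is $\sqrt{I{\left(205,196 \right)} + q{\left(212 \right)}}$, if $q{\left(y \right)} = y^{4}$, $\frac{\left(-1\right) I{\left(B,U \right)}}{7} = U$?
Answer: $6 \sqrt{56110049} \approx 44944.0$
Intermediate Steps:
$I{\left(B,U \right)} = - 7 U$
$\sqrt{I{\left(205,196 \right)} + q{\left(212 \right)}} = \sqrt{\left(-7\right) 196 + 212^{4}} = \sqrt{-1372 + 2019963136} = \sqrt{2019961764} = 6 \sqrt{56110049}$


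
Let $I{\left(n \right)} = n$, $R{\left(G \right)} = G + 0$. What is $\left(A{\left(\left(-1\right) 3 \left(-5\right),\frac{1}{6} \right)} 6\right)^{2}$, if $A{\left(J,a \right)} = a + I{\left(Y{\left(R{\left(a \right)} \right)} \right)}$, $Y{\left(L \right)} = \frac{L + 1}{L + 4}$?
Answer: $\frac{4489}{625} \approx 7.1824$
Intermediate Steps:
$R{\left(G \right)} = G$
$Y{\left(L \right)} = \frac{1 + L}{4 + L}$
$A{\left(J,a \right)} = a + \frac{1 + a}{4 + a}$
$\left(A{\left(\left(-1\right) 3 \left(-5\right),\frac{1}{6} \right)} 6\right)^{2} = \left(\frac{1 + \frac{1}{6} + \frac{4 + \frac{1}{6}}{6}}{4 + \frac{1}{6}} \cdot 6\right)^{2} = \left(\frac{1 + \frac{1}{6} + \frac{1}{6} \cdot \frac{25}{6}}{\frac{25}{6}} \cdot 6\right)^{2} = \left(\frac{6 \left(1 + \frac{1}{6} + \frac{25}{36}\right)}{25} \cdot 6\right)^{2} = \left(\frac{6}{25} \cdot \frac{67}{36} \cdot 6\right)^{2} = \left(\frac{67}{150} \cdot 6\right)^{2} = \left(\frac{67}{25}\right)^{2} = \frac{4489}{625}$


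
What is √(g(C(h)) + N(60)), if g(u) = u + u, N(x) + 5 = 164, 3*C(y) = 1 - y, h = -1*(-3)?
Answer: √1419/3 ≈ 12.557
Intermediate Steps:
h = 3
C(y) = ⅓ - y/3 (C(y) = (1 - y)/3 = ⅓ - y/3)
N(x) = 159 (N(x) = -5 + 164 = 159)
g(u) = 2*u
√(g(C(h)) + N(60)) = √(2*(⅓ - ⅓*3) + 159) = √(2*(⅓ - 1) + 159) = √(2*(-⅔) + 159) = √(-4/3 + 159) = √(473/3) = √1419/3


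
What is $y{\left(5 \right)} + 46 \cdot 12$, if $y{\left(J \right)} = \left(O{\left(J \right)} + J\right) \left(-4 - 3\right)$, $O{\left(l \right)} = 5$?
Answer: $482$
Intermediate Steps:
$y{\left(J \right)} = -35 - 7 J$ ($y{\left(J \right)} = \left(5 + J\right) \left(-4 - 3\right) = \left(5 + J\right) \left(-7\right) = -35 - 7 J$)
$y{\left(5 \right)} + 46 \cdot 12 = \left(-35 - 35\right) + 46 \cdot 12 = \left(-35 - 35\right) + 552 = -70 + 552 = 482$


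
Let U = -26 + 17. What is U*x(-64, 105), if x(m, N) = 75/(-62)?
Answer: 675/62 ≈ 10.887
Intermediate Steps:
U = -9
x(m, N) = -75/62 (x(m, N) = 75*(-1/62) = -75/62)
U*x(-64, 105) = -9*(-75/62) = 675/62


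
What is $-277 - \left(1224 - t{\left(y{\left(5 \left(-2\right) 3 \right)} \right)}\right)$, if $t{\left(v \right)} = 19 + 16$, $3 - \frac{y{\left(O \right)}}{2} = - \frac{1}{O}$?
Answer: $-1466$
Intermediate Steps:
$y{\left(O \right)} = 6 + \frac{2}{O}$ ($y{\left(O \right)} = 6 - 2 \left(- \frac{1}{O}\right) = 6 + \frac{2}{O}$)
$t{\left(v \right)} = 35$
$-277 - \left(1224 - t{\left(y{\left(5 \left(-2\right) 3 \right)} \right)}\right) = -277 - \left(1224 - 35\right) = -277 - 1189 = -1466$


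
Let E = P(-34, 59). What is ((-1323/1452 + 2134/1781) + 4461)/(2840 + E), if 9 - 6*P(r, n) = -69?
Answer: 3845647279/2459297412 ≈ 1.5637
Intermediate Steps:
P(r, n) = 13 (P(r, n) = 3/2 - 1/6*(-69) = 3/2 + 23/2 = 13)
E = 13
((-1323/1452 + 2134/1781) + 4461)/(2840 + E) = ((-1323/1452 + 2134/1781) + 4461)/(2840 + 13) = ((-1323*1/1452 + 2134*(1/1781)) + 4461)/2853 = ((-441/484 + 2134/1781) + 4461)*(1/2853) = (247435/862004 + 4461)*(1/2853) = (3845647279/862004)*(1/2853) = 3845647279/2459297412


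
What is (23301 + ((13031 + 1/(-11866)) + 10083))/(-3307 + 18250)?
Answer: 550760389/177313638 ≈ 3.1061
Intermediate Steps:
(23301 + ((13031 + 1/(-11866)) + 10083))/(-3307 + 18250) = (23301 + ((13031 - 1/11866) + 10083))/14943 = (23301 + (154625845/11866 + 10083))*(1/14943) = (23301 + 274270723/11866)*(1/14943) = (550760389/11866)*(1/14943) = 550760389/177313638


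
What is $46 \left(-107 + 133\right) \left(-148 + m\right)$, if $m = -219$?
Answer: $-438932$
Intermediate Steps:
$46 \left(-107 + 133\right) \left(-148 + m\right) = 46 \left(-107 + 133\right) \left(-148 - 219\right) = 46 \cdot 26 \left(-367\right) = 46 \left(-9542\right) = -438932$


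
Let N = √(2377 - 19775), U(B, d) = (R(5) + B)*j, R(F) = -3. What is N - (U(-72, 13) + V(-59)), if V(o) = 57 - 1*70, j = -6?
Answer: -437 + I*√17398 ≈ -437.0 + 131.9*I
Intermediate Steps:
U(B, d) = 18 - 6*B (U(B, d) = (-3 + B)*(-6) = 18 - 6*B)
V(o) = -13 (V(o) = 57 - 70 = -13)
N = I*√17398 (N = √(-17398) = I*√17398 ≈ 131.9*I)
N - (U(-72, 13) + V(-59)) = I*√17398 - ((18 - 6*(-72)) - 13) = I*√17398 - ((18 + 432) - 13) = I*√17398 - (450 - 13) = I*√17398 - 1*437 = I*√17398 - 437 = -437 + I*√17398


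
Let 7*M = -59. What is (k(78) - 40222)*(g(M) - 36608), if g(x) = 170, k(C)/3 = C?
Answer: 1457082744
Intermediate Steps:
M = -59/7 (M = (1/7)*(-59) = -59/7 ≈ -8.4286)
k(C) = 3*C
(k(78) - 40222)*(g(M) - 36608) = (3*78 - 40222)*(170 - 36608) = (234 - 40222)*(-36438) = -39988*(-36438) = 1457082744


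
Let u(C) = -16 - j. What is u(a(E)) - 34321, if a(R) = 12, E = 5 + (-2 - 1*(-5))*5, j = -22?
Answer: -34315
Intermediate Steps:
E = 20 (E = 5 + (-2 + 5)*5 = 5 + 3*5 = 5 + 15 = 20)
u(C) = 6 (u(C) = -16 - 1*(-22) = -16 + 22 = 6)
u(a(E)) - 34321 = 6 - 34321 = -34315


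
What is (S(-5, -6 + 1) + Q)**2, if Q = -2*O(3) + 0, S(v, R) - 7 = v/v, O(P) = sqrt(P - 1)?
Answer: 72 - 32*sqrt(2) ≈ 26.745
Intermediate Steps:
O(P) = sqrt(-1 + P)
S(v, R) = 8 (S(v, R) = 7 + v/v = 7 + 1 = 8)
Q = -2*sqrt(2) (Q = -2*sqrt(-1 + 3) + 0 = -2*sqrt(2) + 0 = -2*sqrt(2) ≈ -2.8284)
(S(-5, -6 + 1) + Q)**2 = (8 - 2*sqrt(2))**2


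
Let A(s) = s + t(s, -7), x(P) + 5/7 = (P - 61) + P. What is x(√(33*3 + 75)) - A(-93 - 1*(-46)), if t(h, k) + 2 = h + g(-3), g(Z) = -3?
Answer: 261/7 + 2*√174 ≈ 63.668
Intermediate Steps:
t(h, k) = -5 + h (t(h, k) = -2 + (h - 3) = -2 + (-3 + h) = -5 + h)
x(P) = -432/7 + 2*P (x(P) = -5/7 + ((P - 61) + P) = -5/7 + ((-61 + P) + P) = -5/7 + (-61 + 2*P) = -432/7 + 2*P)
A(s) = -5 + 2*s (A(s) = s + (-5 + s) = -5 + 2*s)
x(√(33*3 + 75)) - A(-93 - 1*(-46)) = (-432/7 + 2*√(33*3 + 75)) - (-5 + 2*(-93 - 1*(-46))) = (-432/7 + 2*√(99 + 75)) - (-5 + 2*(-93 + 46)) = (-432/7 + 2*√174) - (-5 + 2*(-47)) = (-432/7 + 2*√174) - (-5 - 94) = (-432/7 + 2*√174) - 1*(-99) = (-432/7 + 2*√174) + 99 = 261/7 + 2*√174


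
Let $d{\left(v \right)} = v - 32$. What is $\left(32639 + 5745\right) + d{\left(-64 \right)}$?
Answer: $38288$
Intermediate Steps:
$d{\left(v \right)} = -32 + v$
$\left(32639 + 5745\right) + d{\left(-64 \right)} = \left(32639 + 5745\right) - 96 = 38384 - 96 = 38288$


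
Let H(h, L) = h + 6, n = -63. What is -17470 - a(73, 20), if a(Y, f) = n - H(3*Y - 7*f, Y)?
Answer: -17322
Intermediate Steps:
H(h, L) = 6 + h
a(Y, f) = -69 - 3*Y + 7*f (a(Y, f) = -63 - (6 + (3*Y - 7*f)) = -63 - (6 + (-7*f + 3*Y)) = -63 - (6 - 7*f + 3*Y) = -63 + (-6 - 3*Y + 7*f) = -69 - 3*Y + 7*f)
-17470 - a(73, 20) = -17470 - (-69 - 3*73 + 7*20) = -17470 - (-69 - 219 + 140) = -17470 - 1*(-148) = -17470 + 148 = -17322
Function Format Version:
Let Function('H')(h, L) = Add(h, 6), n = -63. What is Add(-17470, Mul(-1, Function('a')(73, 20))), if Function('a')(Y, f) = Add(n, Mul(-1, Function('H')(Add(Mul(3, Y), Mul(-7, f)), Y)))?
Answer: -17322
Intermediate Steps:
Function('H')(h, L) = Add(6, h)
Function('a')(Y, f) = Add(-69, Mul(-3, Y), Mul(7, f)) (Function('a')(Y, f) = Add(-63, Mul(-1, Add(6, Add(Mul(3, Y), Mul(-7, f))))) = Add(-63, Mul(-1, Add(6, Add(Mul(-7, f), Mul(3, Y))))) = Add(-63, Mul(-1, Add(6, Mul(-7, f), Mul(3, Y)))) = Add(-63, Add(-6, Mul(-3, Y), Mul(7, f))) = Add(-69, Mul(-3, Y), Mul(7, f)))
Add(-17470, Mul(-1, Function('a')(73, 20))) = Add(-17470, Mul(-1, Add(-69, Mul(-3, 73), Mul(7, 20)))) = Add(-17470, Mul(-1, Add(-69, -219, 140))) = Add(-17470, Mul(-1, -148)) = Add(-17470, 148) = -17322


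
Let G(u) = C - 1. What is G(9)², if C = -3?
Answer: 16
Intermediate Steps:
G(u) = -4 (G(u) = -3 - 1 = -4)
G(9)² = (-4)² = 16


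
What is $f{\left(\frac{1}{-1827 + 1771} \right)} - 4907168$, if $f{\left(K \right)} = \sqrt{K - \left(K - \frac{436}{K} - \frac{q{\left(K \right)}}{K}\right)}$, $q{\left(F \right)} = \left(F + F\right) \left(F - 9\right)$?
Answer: $-4907168 + \frac{3 i \sqrt{532119}}{14} \approx -4.9072 \cdot 10^{6} + 156.31 i$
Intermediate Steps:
$q{\left(F \right)} = 2 F \left(-9 + F\right)$
$f{\left(K \right)} = \sqrt{-18 + 2 K + \frac{436}{K}}$ ($f{\left(K \right)} = \sqrt{K - \left(K - \frac{436}{K} - \frac{2 K \left(-9 + K\right)}{K}\right)} = \sqrt{K - \left(18 - K - \frac{436}{K}\right)} = \sqrt{K + \left(-18 + K + \frac{436}{K}\right)} = \sqrt{-18 + 2 K + \frac{436}{K}}$)
$f{\left(\frac{1}{-1827 + 1771} \right)} - 4907168 = \sqrt{-18 + \frac{2}{-1827 + 1771} + \frac{436}{\frac{1}{-1827 + 1771}}} - 4907168 = \sqrt{-18 + \frac{2}{-56} + \frac{436}{\frac{1}{-56}}} - 4907168 = \sqrt{-18 + 2 \left(- \frac{1}{56}\right) + \frac{436}{- \frac{1}{56}}} - 4907168 = \sqrt{-18 - \frac{1}{28} + 436 \left(-56\right)} - 4907168 = \sqrt{-18 - \frac{1}{28} - 24416} - 4907168 = \sqrt{- \frac{684153}{28}} - 4907168 = \frac{3 i \sqrt{532119}}{14} - 4907168 = -4907168 + \frac{3 i \sqrt{532119}}{14}$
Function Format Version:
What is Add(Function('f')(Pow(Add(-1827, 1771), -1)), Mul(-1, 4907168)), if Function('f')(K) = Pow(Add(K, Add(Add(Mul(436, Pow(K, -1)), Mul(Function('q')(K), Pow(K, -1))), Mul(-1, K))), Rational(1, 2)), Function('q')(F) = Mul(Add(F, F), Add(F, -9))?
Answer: Add(-4907168, Mul(Rational(3, 14), I, Pow(532119, Rational(1, 2)))) ≈ Add(-4.9072e+6, Mul(156.31, I))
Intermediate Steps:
Function('q')(F) = Mul(2, F, Add(-9, F)) (Function('q')(F) = Mul(Mul(2, F), Add(-9, F)) = Mul(2, F, Add(-9, F)))
Function('f')(K) = Pow(Add(-18, Mul(2, K), Mul(436, Pow(K, -1))), Rational(1, 2)) (Function('f')(K) = Pow(Add(K, Add(Add(Mul(436, Pow(K, -1)), Mul(Mul(2, K, Add(-9, K)), Pow(K, -1))), Mul(-1, K))), Rational(1, 2)) = Pow(Add(K, Add(Add(Mul(436, Pow(K, -1)), Add(-18, Mul(2, K))), Mul(-1, K))), Rational(1, 2)) = Pow(Add(K, Add(Add(-18, Mul(2, K), Mul(436, Pow(K, -1))), Mul(-1, K))), Rational(1, 2)) = Pow(Add(K, Add(-18, K, Mul(436, Pow(K, -1)))), Rational(1, 2)) = Pow(Add(-18, Mul(2, K), Mul(436, Pow(K, -1))), Rational(1, 2)))
Add(Function('f')(Pow(Add(-1827, 1771), -1)), Mul(-1, 4907168)) = Add(Pow(Add(-18, Mul(2, Pow(Add(-1827, 1771), -1)), Mul(436, Pow(Pow(Add(-1827, 1771), -1), -1))), Rational(1, 2)), Mul(-1, 4907168)) = Add(Pow(Add(-18, Mul(2, Pow(-56, -1)), Mul(436, Pow(Pow(-56, -1), -1))), Rational(1, 2)), -4907168) = Add(Pow(Add(-18, Mul(2, Rational(-1, 56)), Mul(436, Pow(Rational(-1, 56), -1))), Rational(1, 2)), -4907168) = Add(Pow(Add(-18, Rational(-1, 28), Mul(436, -56)), Rational(1, 2)), -4907168) = Add(Pow(Add(-18, Rational(-1, 28), -24416), Rational(1, 2)), -4907168) = Add(Pow(Rational(-684153, 28), Rational(1, 2)), -4907168) = Add(Mul(Rational(3, 14), I, Pow(532119, Rational(1, 2))), -4907168) = Add(-4907168, Mul(Rational(3, 14), I, Pow(532119, Rational(1, 2))))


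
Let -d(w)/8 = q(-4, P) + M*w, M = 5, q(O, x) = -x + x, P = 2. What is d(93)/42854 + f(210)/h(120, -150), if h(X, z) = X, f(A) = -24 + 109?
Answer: 319619/514248 ≈ 0.62153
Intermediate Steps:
f(A) = 85
q(O, x) = 0
d(w) = -40*w (d(w) = -8*(0 + 5*w) = -40*w)
d(93)/42854 + f(210)/h(120, -150) = -40*93/42854 + 85/120 = -3720*1/42854 + 85*(1/120) = -1860/21427 + 17/24 = 319619/514248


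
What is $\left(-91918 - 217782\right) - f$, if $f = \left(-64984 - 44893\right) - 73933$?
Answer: $-125890$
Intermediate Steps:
$f = -183810$ ($f = -109877 - 73933 = -183810$)
$\left(-91918 - 217782\right) - f = \left(-91918 - 217782\right) - -183810 = \left(-91918 - 217782\right) + 183810 = -309700 + 183810 = -125890$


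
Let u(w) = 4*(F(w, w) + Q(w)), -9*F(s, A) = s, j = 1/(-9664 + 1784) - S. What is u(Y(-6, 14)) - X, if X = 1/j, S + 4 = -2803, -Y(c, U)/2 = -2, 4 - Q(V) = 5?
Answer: -383422396/66357477 ≈ -5.7781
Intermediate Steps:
Q(V) = -1 (Q(V) = 4 - 1*5 = 4 - 5 = -1)
Y(c, U) = 4 (Y(c, U) = -2*(-2) = 4)
S = -2807 (S = -4 - 2803 = -2807)
j = 22119159/7880 (j = 1/(-9664 + 1784) - 1*(-2807) = 1/(-7880) + 2807 = -1/7880 + 2807 = 22119159/7880 ≈ 2807.0)
F(s, A) = -s/9
X = 7880/22119159 (X = 1/(22119159/7880) = 7880/22119159 ≈ 0.00035625)
u(w) = -4 - 4*w/9 (u(w) = 4*(-w/9 - 1) = 4*(-1 - w/9) = -4 - 4*w/9)
u(Y(-6, 14)) - X = (-4 - 4/9*4) - 1*7880/22119159 = (-4 - 16/9) - 7880/22119159 = -52/9 - 7880/22119159 = -383422396/66357477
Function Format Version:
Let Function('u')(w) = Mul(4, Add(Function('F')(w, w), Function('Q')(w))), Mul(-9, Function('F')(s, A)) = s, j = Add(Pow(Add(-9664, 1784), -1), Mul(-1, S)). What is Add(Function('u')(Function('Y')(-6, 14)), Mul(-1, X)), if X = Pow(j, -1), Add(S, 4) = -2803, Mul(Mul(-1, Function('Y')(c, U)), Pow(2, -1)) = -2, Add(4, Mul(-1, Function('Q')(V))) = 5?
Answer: Rational(-383422396, 66357477) ≈ -5.7781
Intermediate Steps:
Function('Q')(V) = -1 (Function('Q')(V) = Add(4, Mul(-1, 5)) = Add(4, -5) = -1)
Function('Y')(c, U) = 4 (Function('Y')(c, U) = Mul(-2, -2) = 4)
S = -2807 (S = Add(-4, -2803) = -2807)
j = Rational(22119159, 7880) (j = Add(Pow(Add(-9664, 1784), -1), Mul(-1, -2807)) = Add(Pow(-7880, -1), 2807) = Add(Rational(-1, 7880), 2807) = Rational(22119159, 7880) ≈ 2807.0)
Function('F')(s, A) = Mul(Rational(-1, 9), s)
X = Rational(7880, 22119159) (X = Pow(Rational(22119159, 7880), -1) = Rational(7880, 22119159) ≈ 0.00035625)
Function('u')(w) = Add(-4, Mul(Rational(-4, 9), w)) (Function('u')(w) = Mul(4, Add(Mul(Rational(-1, 9), w), -1)) = Mul(4, Add(-1, Mul(Rational(-1, 9), w))) = Add(-4, Mul(Rational(-4, 9), w)))
Add(Function('u')(Function('Y')(-6, 14)), Mul(-1, X)) = Add(Add(-4, Mul(Rational(-4, 9), 4)), Mul(-1, Rational(7880, 22119159))) = Add(Add(-4, Rational(-16, 9)), Rational(-7880, 22119159)) = Add(Rational(-52, 9), Rational(-7880, 22119159)) = Rational(-383422396, 66357477)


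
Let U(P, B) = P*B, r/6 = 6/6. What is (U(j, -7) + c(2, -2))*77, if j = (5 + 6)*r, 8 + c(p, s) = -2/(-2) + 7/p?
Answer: -71687/2 ≈ -35844.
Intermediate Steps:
r = 6 (r = 6*(6/6) = 6*(6*(⅙)) = 6*1 = 6)
c(p, s) = -7 + 7/p (c(p, s) = -8 + (-2/(-2) + 7/p) = -8 + (-2*(-½) + 7/p) = -8 + (1 + 7/p) = -7 + 7/p)
j = 66 (j = (5 + 6)*6 = 11*6 = 66)
U(P, B) = B*P
(U(j, -7) + c(2, -2))*77 = (-7*66 + (-7 + 7/2))*77 = (-462 + (-7 + 7*(½)))*77 = (-462 + (-7 + 7/2))*77 = (-462 - 7/2)*77 = -931/2*77 = -71687/2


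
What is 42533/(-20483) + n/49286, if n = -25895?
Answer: -2626688723/1009525138 ≈ -2.6019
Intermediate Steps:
42533/(-20483) + n/49286 = 42533/(-20483) - 25895/49286 = 42533*(-1/20483) - 25895*1/49286 = -42533/20483 - 25895/49286 = -2626688723/1009525138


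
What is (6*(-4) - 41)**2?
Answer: 4225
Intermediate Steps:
(6*(-4) - 41)**2 = (-24 - 41)**2 = (-65)**2 = 4225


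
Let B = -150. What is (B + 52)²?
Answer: 9604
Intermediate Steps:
(B + 52)² = (-150 + 52)² = (-98)² = 9604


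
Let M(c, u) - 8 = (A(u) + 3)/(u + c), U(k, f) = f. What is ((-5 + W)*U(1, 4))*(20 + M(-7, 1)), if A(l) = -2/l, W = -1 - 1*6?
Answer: -1336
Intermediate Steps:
W = -7 (W = -1 - 6 = -7)
M(c, u) = 8 + (3 - 2/u)/(c + u) (M(c, u) = 8 + (-2/u + 3)/(u + c) = 8 + (3 - 2/u)/(c + u))
((-5 + W)*U(1, 4))*(20 + M(-7, 1)) = ((-5 - 7)*4)*(20 + (-2 + 1*(3 + 8*(-7) + 8*1))/(1*(-7 + 1))) = (-12*4)*(20 + 1*(-2 + 1*(3 - 56 + 8))/(-6)) = -48*(20 + 1*(-⅙)*(-2 + 1*(-45))) = -48*(20 + 1*(-⅙)*(-2 - 45)) = -48*(20 + 1*(-⅙)*(-47)) = -48*(20 + 47/6) = -48*167/6 = -1336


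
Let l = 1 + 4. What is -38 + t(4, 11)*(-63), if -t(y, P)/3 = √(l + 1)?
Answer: -38 + 189*√6 ≈ 424.95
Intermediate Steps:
l = 5
t(y, P) = -3*√6 (t(y, P) = -3*√(5 + 1) = -3*√6)
-38 + t(4, 11)*(-63) = -38 - 3*√6*(-63) = -38 + 189*√6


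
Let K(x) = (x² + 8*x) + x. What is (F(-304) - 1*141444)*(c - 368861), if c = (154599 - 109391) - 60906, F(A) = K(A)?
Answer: 19906312076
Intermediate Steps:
K(x) = x² + 9*x
F(A) = A*(9 + A)
c = -15698 (c = 45208 - 60906 = -15698)
(F(-304) - 1*141444)*(c - 368861) = (-304*(9 - 304) - 1*141444)*(-15698 - 368861) = (-304*(-295) - 141444)*(-384559) = (89680 - 141444)*(-384559) = -51764*(-384559) = 19906312076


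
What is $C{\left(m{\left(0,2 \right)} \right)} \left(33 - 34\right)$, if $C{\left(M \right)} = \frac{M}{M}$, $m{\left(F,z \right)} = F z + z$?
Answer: $-1$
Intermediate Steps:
$m{\left(F,z \right)} = z + F z$
$C{\left(M \right)} = 1$
$C{\left(m{\left(0,2 \right)} \right)} \left(33 - 34\right) = 1 \left(33 - 34\right) = 1 \left(-1\right) = -1$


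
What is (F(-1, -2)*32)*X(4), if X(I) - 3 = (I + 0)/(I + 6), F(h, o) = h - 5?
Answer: -3264/5 ≈ -652.80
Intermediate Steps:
F(h, o) = -5 + h
X(I) = 3 + I/(6 + I) (X(I) = 3 + (I + 0)/(I + 6) = 3 + I/(6 + I))
(F(-1, -2)*32)*X(4) = ((-5 - 1)*32)*(2*(9 + 2*4)/(6 + 4)) = (-6*32)*(2*(9 + 8)/10) = -384*17/10 = -192*17/5 = -3264/5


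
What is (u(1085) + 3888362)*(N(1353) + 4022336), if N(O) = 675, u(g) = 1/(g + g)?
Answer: 33945143126643951/2170 ≈ 1.5643e+13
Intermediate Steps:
u(g) = 1/(2*g)
(u(1085) + 3888362)*(N(1353) + 4022336) = ((½)/1085 + 3888362)*(675 + 4022336) = ((½)*(1/1085) + 3888362)*4023011 = (1/2170 + 3888362)*4023011 = (8437745541/2170)*4023011 = 33945143126643951/2170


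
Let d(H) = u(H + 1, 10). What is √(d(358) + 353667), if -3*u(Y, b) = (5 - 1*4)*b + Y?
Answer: 2*√88386 ≈ 594.60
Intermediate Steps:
u(Y, b) = -Y/3 - b/3 (u(Y, b) = -((5 - 1*4)*b + Y)/3 = -((5 - 4)*b + Y)/3 = -(1*b + Y)/3 = -(b + Y)/3 = -(Y + b)/3 = -Y/3 - b/3)
d(H) = -11/3 - H/3 (d(H) = -(H + 1)/3 - ⅓*10 = -(1 + H)/3 - 10/3 = (-⅓ - H/3) - 10/3 = -11/3 - H/3)
√(d(358) + 353667) = √((-11/3 - ⅓*358) + 353667) = √((-11/3 - 358/3) + 353667) = √(-123 + 353667) = √353544 = 2*√88386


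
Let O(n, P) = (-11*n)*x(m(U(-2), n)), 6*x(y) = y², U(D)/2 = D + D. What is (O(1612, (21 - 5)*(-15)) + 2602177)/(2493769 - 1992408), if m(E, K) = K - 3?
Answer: -22945212415/1504083 ≈ -15255.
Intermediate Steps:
U(D) = 4*D (U(D) = 2*(D + D) = 2*(2*D) = 4*D)
m(E, K) = -3 + K
x(y) = y²/6
O(n, P) = -11*n*(-3 + n)²/6 (O(n, P) = (-11*n)*((-3 + n)²/6) = -11*n*(-3 + n)²/6)
(O(1612, (21 - 5)*(-15)) + 2602177)/(2493769 - 1992408) = (-11/6*1612*(-3 + 1612)² + 2602177)/(2493769 - 1992408) = (-11/6*1612*1609² + 2602177)/501361 = (-11/6*1612*2588881 + 2602177)*(1/501361) = (-22953018946/3 + 2602177)*(1/501361) = -22945212415/3*1/501361 = -22945212415/1504083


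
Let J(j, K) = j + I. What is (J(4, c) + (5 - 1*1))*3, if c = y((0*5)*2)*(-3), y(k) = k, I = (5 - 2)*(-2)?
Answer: 6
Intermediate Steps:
I = -6 (I = 3*(-2) = -6)
c = 0 (c = ((0*5)*2)*(-3) = (0*2)*(-3) = 0*(-3) = 0)
J(j, K) = -6 + j (J(j, K) = j - 6 = -6 + j)
(J(4, c) + (5 - 1*1))*3 = ((-6 + 4) + (5 - 1*1))*3 = (-2 + (5 - 1))*3 = (-2 + 4)*3 = 2*3 = 6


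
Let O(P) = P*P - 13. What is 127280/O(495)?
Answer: 31820/61253 ≈ 0.51948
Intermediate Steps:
O(P) = -13 + P**2 (O(P) = P**2 - 13 = -13 + P**2)
127280/O(495) = 127280/(-13 + 495**2) = 127280/(-13 + 245025) = 127280/245012 = 127280*(1/245012) = 31820/61253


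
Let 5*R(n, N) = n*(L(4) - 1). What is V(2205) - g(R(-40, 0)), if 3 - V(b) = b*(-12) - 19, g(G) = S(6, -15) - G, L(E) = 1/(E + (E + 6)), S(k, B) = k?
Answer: 185384/7 ≈ 26483.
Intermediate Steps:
L(E) = 1/(6 + 2*E) (L(E) = 1/(E + (6 + E)) = 1/(6 + 2*E))
R(n, N) = -13*n/70 (R(n, N) = (n*(1/(2*(3 + 4)) - 1))/5 = (n*((1/2)/7 - 1))/5 = (n*((1/2)*(1/7) - 1))/5 = (n*(1/14 - 1))/5 = (n*(-13/14))/5 = (-13*n/14)/5 = -13*n/70)
g(G) = 6 - G
V(b) = 22 + 12*b (V(b) = 3 - (b*(-12) - 19) = 3 - (-12*b - 19) = 3 - (-19 - 12*b) = 3 + (19 + 12*b) = 22 + 12*b)
V(2205) - g(R(-40, 0)) = (22 + 12*2205) - (6 - (-13)*(-40)/70) = (22 + 26460) - (6 - 1*52/7) = 26482 - (6 - 52/7) = 26482 - 1*(-10/7) = 26482 + 10/7 = 185384/7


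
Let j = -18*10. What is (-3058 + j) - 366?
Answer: -3604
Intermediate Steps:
j = -180
(-3058 + j) - 366 = (-3058 - 180) - 366 = -3238 - 366 = -3604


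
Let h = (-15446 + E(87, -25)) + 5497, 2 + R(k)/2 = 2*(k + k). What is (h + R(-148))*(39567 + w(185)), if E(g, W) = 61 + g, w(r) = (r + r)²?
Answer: -1939195863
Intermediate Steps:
w(r) = 4*r² (w(r) = (2*r)² = 4*r²)
R(k) = -4 + 8*k (R(k) = -4 + 2*(2*(k + k)) = -4 + 2*(2*(2*k)) = -4 + 2*(4*k) = -4 + 8*k)
h = -9801 (h = (-15446 + (61 + 87)) + 5497 = (-15446 + 148) + 5497 = -15298 + 5497 = -9801)
(h + R(-148))*(39567 + w(185)) = (-9801 + (-4 + 8*(-148)))*(39567 + 4*185²) = (-9801 + (-4 - 1184))*(39567 + 4*34225) = (-9801 - 1188)*(39567 + 136900) = -10989*176467 = -1939195863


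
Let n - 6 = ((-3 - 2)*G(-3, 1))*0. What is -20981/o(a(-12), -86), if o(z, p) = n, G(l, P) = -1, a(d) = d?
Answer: -20981/6 ≈ -3496.8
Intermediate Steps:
n = 6 (n = 6 + ((-3 - 2)*(-1))*0 = 6 - 5*(-1)*0 = 6 + 5*0 = 6 + 0 = 6)
o(z, p) = 6
-20981/o(a(-12), -86) = -20981/6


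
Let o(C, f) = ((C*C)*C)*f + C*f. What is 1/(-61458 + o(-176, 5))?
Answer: -1/27321218 ≈ -3.6602e-8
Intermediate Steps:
o(C, f) = C*f + f*C**3 (o(C, f) = (C**2*C)*f + C*f = C**3*f + C*f = f*C**3 + C*f = C*f + f*C**3)
1/(-61458 + o(-176, 5)) = 1/(-61458 - 176*5*(1 + (-176)**2)) = 1/(-61458 - 176*5*(1 + 30976)) = 1/(-61458 - 176*5*30977) = 1/(-61458 - 27259760) = 1/(-27321218) = -1/27321218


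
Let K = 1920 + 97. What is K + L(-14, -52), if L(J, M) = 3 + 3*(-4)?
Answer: 2008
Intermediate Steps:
L(J, M) = -9 (L(J, M) = 3 - 12 = -9)
K = 2017
K + L(-14, -52) = 2017 - 9 = 2008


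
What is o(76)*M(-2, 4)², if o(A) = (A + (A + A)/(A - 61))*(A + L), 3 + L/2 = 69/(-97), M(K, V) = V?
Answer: 137510144/1455 ≈ 94509.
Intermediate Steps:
L = -720/97 (L = -6 + 2*(69/(-97)) = -6 + 2*(69*(-1/97)) = -6 + 2*(-69/97) = -6 - 138/97 = -720/97 ≈ -7.4227)
o(A) = (-720/97 + A)*(A + 2*A/(-61 + A)) (o(A) = (A + (A + A)/(A - 61))*(A - 720/97) = (A + (2*A)/(-61 + A))*(-720/97 + A) = (A + 2*A/(-61 + A))*(-720/97 + A) = (-720/97 + A)*(A + 2*A/(-61 + A)))
o(76)*M(-2, 4)² = ((1/97)*76*(42480 - 6443*76 + 97*76²)/(-61 + 76))*4² = ((1/97)*76*(42480 - 489668 + 97*5776)/15)*16 = ((1/97)*76*(1/15)*(42480 - 489668 + 560272))*16 = ((1/97)*76*(1/15)*113084)*16 = (8594384/1455)*16 = 137510144/1455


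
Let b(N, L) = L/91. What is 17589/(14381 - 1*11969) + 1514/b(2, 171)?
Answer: 37257623/45828 ≈ 812.99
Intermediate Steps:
b(N, L) = L/91 (b(N, L) = L*(1/91) = L/91)
17589/(14381 - 1*11969) + 1514/b(2, 171) = 17589/(14381 - 1*11969) + 1514/(((1/91)*171)) = 17589/(14381 - 11969) + 1514/(171/91) = 17589/2412 + 1514*(91/171) = 17589*(1/2412) + 137774/171 = 5863/804 + 137774/171 = 37257623/45828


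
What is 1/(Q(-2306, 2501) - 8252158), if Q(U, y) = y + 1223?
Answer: -1/8248434 ≈ -1.2124e-7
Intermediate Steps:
Q(U, y) = 1223 + y
1/(Q(-2306, 2501) - 8252158) = 1/((1223 + 2501) - 8252158) = 1/(3724 - 8252158) = 1/(-8248434) = -1/8248434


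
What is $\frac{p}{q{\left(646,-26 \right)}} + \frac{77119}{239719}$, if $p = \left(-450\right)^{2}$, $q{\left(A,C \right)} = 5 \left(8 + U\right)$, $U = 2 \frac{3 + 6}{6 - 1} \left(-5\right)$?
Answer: $- \frac{970784831}{239719} \approx -4049.7$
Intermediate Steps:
$U = -18$ ($U = 2 \cdot \frac{9}{5} \left(-5\right) = \frac{18}{5} \left(-5\right) = -18$)
$q{\left(A,C \right)} = -50$ ($q{\left(A,C \right)} = 5 \left(8 - 18\right) = 5 \left(-10\right) = -50$)
$p = 202500$
$\frac{p}{q{\left(646,-26 \right)}} + \frac{77119}{239719} = \frac{202500}{-50} + \frac{77119}{239719} = 202500 \left(- \frac{1}{50}\right) + 77119 \cdot \frac{1}{239719} = -4050 + \frac{77119}{239719} = - \frac{970784831}{239719}$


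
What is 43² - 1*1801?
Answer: 48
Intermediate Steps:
43² - 1*1801 = 1849 - 1801 = 48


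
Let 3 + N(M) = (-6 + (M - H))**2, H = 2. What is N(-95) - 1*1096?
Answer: 9510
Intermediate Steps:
N(M) = -3 + (-8 + M)**2 (N(M) = -3 + (-6 + (M - 1*2))**2 = -3 + (-6 + (M - 2))**2 = -3 + (-6 + (-2 + M))**2 = -3 + (-8 + M)**2)
N(-95) - 1*1096 = (-3 + (8 - 1*(-95))**2) - 1*1096 = (-3 + (8 + 95)**2) - 1096 = (-3 + 103**2) - 1096 = (-3 + 10609) - 1096 = 10606 - 1096 = 9510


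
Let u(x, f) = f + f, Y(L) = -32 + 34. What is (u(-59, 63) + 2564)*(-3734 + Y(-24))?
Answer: -10039080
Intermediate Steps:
Y(L) = 2
u(x, f) = 2*f
(u(-59, 63) + 2564)*(-3734 + Y(-24)) = (2*63 + 2564)*(-3734 + 2) = (126 + 2564)*(-3732) = 2690*(-3732) = -10039080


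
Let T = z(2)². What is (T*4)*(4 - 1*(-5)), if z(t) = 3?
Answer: 324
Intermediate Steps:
T = 9 (T = 3² = 9)
(T*4)*(4 - 1*(-5)) = (9*4)*(4 - 1*(-5)) = 36*(4 + 5) = 36*9 = 324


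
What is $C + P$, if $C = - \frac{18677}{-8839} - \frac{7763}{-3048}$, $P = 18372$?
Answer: $\frac{495090593837}{26941272} \approx 18377.0$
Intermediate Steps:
$C = \frac{125544653}{26941272}$ ($C = \left(-18677\right) \left(- \frac{1}{8839}\right) - - \frac{7763}{3048} = \frac{18677}{8839} + \frac{7763}{3048} = \frac{125544653}{26941272} \approx 4.6599$)
$C + P = \frac{125544653}{26941272} + 18372 = \frac{495090593837}{26941272}$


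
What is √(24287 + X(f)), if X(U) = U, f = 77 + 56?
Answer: 2*√6105 ≈ 156.27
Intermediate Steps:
f = 133
√(24287 + X(f)) = √(24287 + 133) = √24420 = 2*√6105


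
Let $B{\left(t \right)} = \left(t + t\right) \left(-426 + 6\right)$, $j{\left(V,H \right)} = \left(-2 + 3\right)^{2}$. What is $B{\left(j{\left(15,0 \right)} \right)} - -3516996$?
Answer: $3516156$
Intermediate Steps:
$j{\left(V,H \right)} = 1$ ($j{\left(V,H \right)} = 1^{2} = 1$)
$B{\left(t \right)} = - 840 t$ ($B{\left(t \right)} = 2 t \left(-420\right) = - 840 t$)
$B{\left(j{\left(15,0 \right)} \right)} - -3516996 = \left(-840\right) 1 - -3516996 = -840 + 3516996 = 3516156$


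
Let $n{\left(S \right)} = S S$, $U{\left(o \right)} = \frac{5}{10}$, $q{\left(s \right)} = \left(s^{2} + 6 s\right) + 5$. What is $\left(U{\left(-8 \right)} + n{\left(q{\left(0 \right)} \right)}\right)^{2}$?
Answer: $\frac{2601}{4} \approx 650.25$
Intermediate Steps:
$q{\left(s \right)} = 5 + s^{2} + 6 s$
$U{\left(o \right)} = \frac{1}{2}$ ($U{\left(o \right)} = 5 \cdot \frac{1}{10} = \frac{1}{2}$)
$n{\left(S \right)} = S^{2}$
$\left(U{\left(-8 \right)} + n{\left(q{\left(0 \right)} \right)}\right)^{2} = \left(\frac{1}{2} + \left(5 + 0^{2} + 6 \cdot 0\right)^{2}\right)^{2} = \left(\frac{1}{2} + \left(5 + 0 + 0\right)^{2}\right)^{2} = \left(\frac{1}{2} + 5^{2}\right)^{2} = \left(\frac{1}{2} + 25\right)^{2} = \left(\frac{51}{2}\right)^{2} = \frac{2601}{4}$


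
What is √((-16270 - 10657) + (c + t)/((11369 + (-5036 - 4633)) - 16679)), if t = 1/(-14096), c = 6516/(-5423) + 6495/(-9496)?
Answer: I*√3108895012305300422989554507879735/339788787637596 ≈ 164.09*I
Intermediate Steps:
c = -97098321/51496808 (c = 6516*(-1/5423) + 6495*(-1/9496) = -6516/5423 - 6495/9496 = -97098321/51496808 ≈ -1.8855)
t = -1/14096 ≈ -7.0942e-5
√((-16270 - 10657) + (c + t)/((11369 + (-5036 - 4633)) - 16679)) = √((-16270 - 10657) + (-97098321/51496808 - 1/14096)/((11369 + (-5036 - 4633)) - 16679)) = √(-26927 - 171093678703/(90737375696*((11369 - 9669) - 16679))) = √(-26927 - 171093678703/(90737375696*(1700 - 16679))) = √(-26927 - 171093678703/90737375696/(-14979)) = √(-26927 - 171093678703/90737375696*(-1/14979)) = √(-26927 + 171093678703/1359155150550384) = √(-36597970567776511265/1359155150550384) = I*√3108895012305300422989554507879735/339788787637596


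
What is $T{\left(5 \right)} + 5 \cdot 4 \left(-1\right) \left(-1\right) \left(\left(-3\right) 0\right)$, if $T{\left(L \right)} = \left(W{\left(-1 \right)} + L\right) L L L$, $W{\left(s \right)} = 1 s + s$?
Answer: $375$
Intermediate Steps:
$W{\left(s \right)} = 2 s$ ($W{\left(s \right)} = s + s = 2 s$)
$T{\left(L \right)} = L^{3} \left(-2 + L\right)$ ($T{\left(L \right)} = \left(2 \left(-1\right) + L\right) L L L = \left(-2 + L\right) L^{2} L = \left(-2 + L\right) L^{3} = L^{3} \left(-2 + L\right)$)
$T{\left(5 \right)} + 5 \cdot 4 \left(-1\right) \left(-1\right) \left(\left(-3\right) 0\right) = 5^{3} \left(-2 + 5\right) + 5 \cdot 4 \left(-1\right) \left(-1\right) \left(\left(-3\right) 0\right) = 125 \cdot 3 + 20 \left(-1\right) \left(-1\right) 0 = 375 + \left(-20\right) \left(-1\right) 0 = 375 + 20 \cdot 0 = 375 + 0 = 375$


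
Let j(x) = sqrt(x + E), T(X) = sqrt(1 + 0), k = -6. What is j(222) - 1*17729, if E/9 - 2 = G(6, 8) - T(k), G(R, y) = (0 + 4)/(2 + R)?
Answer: -17729 + sqrt(942)/2 ≈ -17714.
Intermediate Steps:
G(R, y) = 4/(2 + R)
T(X) = 1 (T(X) = sqrt(1) = 1)
E = 27/2 (E = 18 + 9*(4/(2 + 6) - 1*1) = 18 + 9*(4/8 - 1) = 18 + 9*(4*(1/8) - 1) = 18 + 9*(1/2 - 1) = 18 + 9*(-1/2) = 18 - 9/2 = 27/2 ≈ 13.500)
j(x) = sqrt(27/2 + x) (j(x) = sqrt(x + 27/2) = sqrt(27/2 + x))
j(222) - 1*17729 = sqrt(54 + 4*222)/2 - 1*17729 = sqrt(54 + 888)/2 - 17729 = sqrt(942)/2 - 17729 = -17729 + sqrt(942)/2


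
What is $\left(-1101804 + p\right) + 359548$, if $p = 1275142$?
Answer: $532886$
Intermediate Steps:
$\left(-1101804 + p\right) + 359548 = \left(-1101804 + 1275142\right) + 359548 = 173338 + 359548 = 532886$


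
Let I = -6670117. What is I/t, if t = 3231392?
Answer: -6670117/3231392 ≈ -2.0642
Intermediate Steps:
I/t = -6670117/3231392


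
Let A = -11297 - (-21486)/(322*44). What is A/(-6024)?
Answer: 80017205/42674016 ≈ 1.8751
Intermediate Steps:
A = -80017205/7084 (A = -11297 - (-21486)/14168 = -11297 - 1*(-10743/7084) = -11297 + 10743/7084 = -80017205/7084 ≈ -11295.)
A/(-6024) = -80017205/7084/(-6024) = -80017205/7084*(-1/6024) = 80017205/42674016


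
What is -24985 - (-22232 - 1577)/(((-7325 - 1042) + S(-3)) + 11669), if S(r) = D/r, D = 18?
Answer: -82326751/3296 ≈ -24978.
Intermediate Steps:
S(r) = 18/r
-24985 - (-22232 - 1577)/(((-7325 - 1042) + S(-3)) + 11669) = -24985 - (-22232 - 1577)/(((-7325 - 1042) + 18/(-3)) + 11669) = -24985 - (-23809)/((-8367 + 18*(-⅓)) + 11669) = -24985 - (-23809)/((-8367 - 6) + 11669) = -24985 - (-23809)/(-8373 + 11669) = -24985 - (-23809)/3296 = -24985 - 1*(-23809/3296) = -24985 + 23809/3296 = -82326751/3296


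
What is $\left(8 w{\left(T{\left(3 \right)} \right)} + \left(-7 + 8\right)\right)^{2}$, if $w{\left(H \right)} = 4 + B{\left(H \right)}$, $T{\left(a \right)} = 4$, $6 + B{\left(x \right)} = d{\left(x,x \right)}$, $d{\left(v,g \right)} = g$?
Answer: $289$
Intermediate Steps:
$B{\left(x \right)} = -6 + x$
$w{\left(H \right)} = -2 + H$ ($w{\left(H \right)} = 4 + \left(-6 + H\right) = -2 + H$)
$\left(8 w{\left(T{\left(3 \right)} \right)} + \left(-7 + 8\right)\right)^{2} = \left(8 \left(-2 + 4\right) + \left(-7 + 8\right)\right)^{2} = \left(8 \cdot 2 + 1\right)^{2} = \left(16 + 1\right)^{2} = 17^{2} = 289$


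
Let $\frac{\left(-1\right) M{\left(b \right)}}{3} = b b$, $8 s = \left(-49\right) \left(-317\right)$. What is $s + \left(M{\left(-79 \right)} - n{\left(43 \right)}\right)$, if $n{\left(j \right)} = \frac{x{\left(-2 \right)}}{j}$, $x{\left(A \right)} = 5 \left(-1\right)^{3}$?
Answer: $- \frac{5772753}{344} \approx -16781.0$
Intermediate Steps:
$s = \frac{15533}{8}$ ($s = \frac{\left(-49\right) \left(-317\right)}{8} = \frac{1}{8} \cdot 15533 = \frac{15533}{8} \approx 1941.6$)
$M{\left(b \right)} = - 3 b^{2}$ ($M{\left(b \right)} = - 3 b b = - 3 b^{2}$)
$x{\left(A \right)} = -5$ ($x{\left(A \right)} = 5 \left(-1\right) = -5$)
$n{\left(j \right)} = - \frac{5}{j}$
$s + \left(M{\left(-79 \right)} - n{\left(43 \right)}\right) = \frac{15533}{8} - \left(18723 - \frac{5}{43}\right) = \frac{15533}{8} - \frac{805084}{43} = - \frac{5772753}{344}$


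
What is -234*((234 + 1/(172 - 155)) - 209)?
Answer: -99684/17 ≈ -5863.8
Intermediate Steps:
-234*((234 + 1/(172 - 155)) - 209) = -234*((234 + 1/17) - 209) = -234*(3979/17 - 209) = -234*426/17 = -99684/17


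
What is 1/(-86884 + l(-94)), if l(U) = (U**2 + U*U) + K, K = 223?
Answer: -1/68989 ≈ -1.4495e-5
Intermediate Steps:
l(U) = 223 + 2*U**2 (l(U) = (U**2 + U*U) + 223 = (U**2 + U**2) + 223 = 2*U**2 + 223 = 223 + 2*U**2)
1/(-86884 + l(-94)) = 1/(-86884 + (223 + 2*(-94)**2)) = 1/(-86884 + (223 + 2*8836)) = 1/(-86884 + (223 + 17672)) = 1/(-86884 + 17895) = 1/(-68989) = -1/68989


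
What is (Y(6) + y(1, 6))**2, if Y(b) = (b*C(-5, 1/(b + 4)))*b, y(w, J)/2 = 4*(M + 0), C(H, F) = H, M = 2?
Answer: 26896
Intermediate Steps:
y(w, J) = 16 (y(w, J) = 2*(4*(2 + 0)) = 2*(4*2) = 2*8 = 16)
Y(b) = -5*b**2 (Y(b) = (b*(-5))*b = (-5*b)*b = -5*b**2)
(Y(6) + y(1, 6))**2 = (-5*6**2 + 16)**2 = (-5*36 + 16)**2 = (-180 + 16)**2 = (-164)**2 = 26896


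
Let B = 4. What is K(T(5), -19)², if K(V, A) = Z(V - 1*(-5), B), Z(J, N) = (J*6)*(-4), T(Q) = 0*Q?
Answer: 14400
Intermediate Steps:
T(Q) = 0
Z(J, N) = -24*J (Z(J, N) = (6*J)*(-4) = -24*J)
K(V, A) = -120 - 24*V (K(V, A) = -24*(V - 1*(-5)) = -24*(V + 5) = -24*(5 + V) = -120 - 24*V)
K(T(5), -19)² = (-120 - 24*0)² = (-120 + 0)² = (-120)² = 14400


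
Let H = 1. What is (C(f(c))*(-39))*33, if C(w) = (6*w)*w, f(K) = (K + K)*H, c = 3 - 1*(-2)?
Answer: -772200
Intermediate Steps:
c = 5 (c = 3 + 2 = 5)
f(K) = 2*K (f(K) = (K + K)*1 = (2*K)*1 = 2*K)
C(w) = 6*w²
(C(f(c))*(-39))*33 = ((6*(2*5)²)*(-39))*33 = ((6*10²)*(-39))*33 = ((6*100)*(-39))*33 = (600*(-39))*33 = -23400*33 = -772200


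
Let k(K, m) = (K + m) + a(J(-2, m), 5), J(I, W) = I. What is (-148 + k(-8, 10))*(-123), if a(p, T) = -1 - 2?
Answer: 18327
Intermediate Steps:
a(p, T) = -3
k(K, m) = -3 + K + m (k(K, m) = (K + m) - 3 = -3 + K + m)
(-148 + k(-8, 10))*(-123) = (-148 + (-3 - 8 + 10))*(-123) = (-148 - 1)*(-123) = -149*(-123) = 18327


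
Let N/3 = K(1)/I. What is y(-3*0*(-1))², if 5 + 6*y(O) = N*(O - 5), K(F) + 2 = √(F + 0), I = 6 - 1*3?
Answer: 0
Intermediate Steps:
I = 3 (I = 6 - 3 = 3)
K(F) = -2 + √F (K(F) = -2 + √(F + 0) = -2 + √F)
N = -1 (N = 3*((-2 + √1)/3) = 3*((-2 + 1)*(⅓)) = 3*(-1*⅓) = 3*(-⅓) = -1)
y(O) = -O/6 (y(O) = -⅚ + (-(O - 5))/6 = -⅚ + (-(-5 + O))/6 = -⅚ + (5 - O)/6 = -⅚ + (⅚ - O/6) = -O/6)
y(-3*0*(-1))² = (-(-3*0)*(-1)/6)² = (-0*(-1))² = (-⅙*0)² = 0² = 0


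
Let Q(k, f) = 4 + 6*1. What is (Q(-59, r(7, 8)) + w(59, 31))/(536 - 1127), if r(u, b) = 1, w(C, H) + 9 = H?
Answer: -32/591 ≈ -0.054146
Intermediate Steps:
w(C, H) = -9 + H
Q(k, f) = 10 (Q(k, f) = 4 + 6 = 10)
(Q(-59, r(7, 8)) + w(59, 31))/(536 - 1127) = (10 + (-9 + 31))/(536 - 1127) = (10 + 22)/(-591) = 32*(-1/591) = -32/591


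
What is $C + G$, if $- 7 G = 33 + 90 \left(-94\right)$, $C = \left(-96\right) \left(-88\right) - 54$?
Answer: $\frac{67185}{7} \approx 9597.9$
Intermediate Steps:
$C = 8394$ ($C = 8448 - 54 = 8394$)
$G = \frac{8427}{7}$ ($G = - \frac{33 + 90 \left(-94\right)}{7} = - \frac{33 - 8460}{7} = \left(- \frac{1}{7}\right) \left(-8427\right) = \frac{8427}{7} \approx 1203.9$)
$C + G = 8394 + \frac{8427}{7} = \frac{67185}{7}$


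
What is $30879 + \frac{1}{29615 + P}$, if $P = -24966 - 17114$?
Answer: $\frac{384906734}{12465} \approx 30879.0$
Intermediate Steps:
$P = -42080$
$30879 + \frac{1}{29615 + P} = 30879 + \frac{1}{29615 - 42080} = 30879 + \frac{1}{-12465} = 30879 - \frac{1}{12465} = \frac{384906734}{12465}$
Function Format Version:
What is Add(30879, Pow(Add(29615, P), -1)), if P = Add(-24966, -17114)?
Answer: Rational(384906734, 12465) ≈ 30879.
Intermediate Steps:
P = -42080
Add(30879, Pow(Add(29615, P), -1)) = Add(30879, Pow(Add(29615, -42080), -1)) = Add(30879, Pow(-12465, -1)) = Add(30879, Rational(-1, 12465)) = Rational(384906734, 12465)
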